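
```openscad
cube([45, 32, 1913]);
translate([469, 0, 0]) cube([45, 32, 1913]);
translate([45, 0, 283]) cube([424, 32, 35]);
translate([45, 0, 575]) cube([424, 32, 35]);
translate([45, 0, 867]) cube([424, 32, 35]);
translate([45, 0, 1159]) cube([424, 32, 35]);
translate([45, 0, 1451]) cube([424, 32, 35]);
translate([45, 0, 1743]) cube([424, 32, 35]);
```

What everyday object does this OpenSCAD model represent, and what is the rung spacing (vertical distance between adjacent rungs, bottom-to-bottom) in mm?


A ladder. The rung spacing is 292 mm.

Two tall 45×32 posts with 6 short bars between them — a ladder. Adjacent rungs sit at z = 283 and z = 575, so the spacing is 575 − 283 = 292 mm.


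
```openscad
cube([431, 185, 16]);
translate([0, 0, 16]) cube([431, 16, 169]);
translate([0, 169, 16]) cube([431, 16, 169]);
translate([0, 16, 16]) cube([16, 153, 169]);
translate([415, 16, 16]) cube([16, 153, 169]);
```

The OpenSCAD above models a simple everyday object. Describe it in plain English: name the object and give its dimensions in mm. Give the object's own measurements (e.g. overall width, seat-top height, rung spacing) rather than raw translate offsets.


An open-topped rectangular box: outside dimensions 431×185×185 mm, with a uniform wall and base thickness of 16 mm. The base is a full 431×185 slab on the floor; four walls sit on top of the base. The front and back walls (the −y and +y sides) span the full width; the two side walls fit between them.


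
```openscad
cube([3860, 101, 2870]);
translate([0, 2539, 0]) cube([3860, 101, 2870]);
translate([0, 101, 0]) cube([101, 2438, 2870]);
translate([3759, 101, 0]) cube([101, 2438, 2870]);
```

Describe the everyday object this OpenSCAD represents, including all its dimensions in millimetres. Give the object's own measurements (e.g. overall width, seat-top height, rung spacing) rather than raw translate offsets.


The wall frame of a small rectangular building: four walls, each 2870 mm tall and 101 mm thick, enclosing a footprint 3860 mm (x) by 2640 mm (y) outside-to-outside, with no floor or roof. The front and back walls (the −y and +y sides) span the full width; the two side walls fit between them.


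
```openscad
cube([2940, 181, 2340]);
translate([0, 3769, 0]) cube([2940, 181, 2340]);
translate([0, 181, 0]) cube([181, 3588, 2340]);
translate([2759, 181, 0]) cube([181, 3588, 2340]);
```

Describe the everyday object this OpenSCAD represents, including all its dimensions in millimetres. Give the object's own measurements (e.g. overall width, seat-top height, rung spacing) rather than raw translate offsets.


The wall frame of a small rectangular building: four walls, each 2340 mm tall and 181 mm thick, enclosing a footprint 2940 mm (x) by 3950 mm (y) outside-to-outside, with no floor or roof. The front and back walls (the −y and +y sides) span the full width; the two side walls fit between them.


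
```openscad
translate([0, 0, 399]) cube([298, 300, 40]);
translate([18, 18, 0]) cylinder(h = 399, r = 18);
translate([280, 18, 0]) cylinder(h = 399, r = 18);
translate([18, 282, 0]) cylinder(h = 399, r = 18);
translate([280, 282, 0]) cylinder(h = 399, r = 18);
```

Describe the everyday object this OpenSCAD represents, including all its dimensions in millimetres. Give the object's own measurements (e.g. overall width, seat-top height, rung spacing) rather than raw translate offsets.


A simple wooden stool: a rectangular seat 298 mm (x) by 300 mm (y), 40 mm thick, top face at z = 439 mm, on four round legs, each 36 mm in diameter. The legs rest on z = 0, each leg's axis is inset half a diameter from the nearest pair of seat edges (so the leg's bounding box is flush with the corner).


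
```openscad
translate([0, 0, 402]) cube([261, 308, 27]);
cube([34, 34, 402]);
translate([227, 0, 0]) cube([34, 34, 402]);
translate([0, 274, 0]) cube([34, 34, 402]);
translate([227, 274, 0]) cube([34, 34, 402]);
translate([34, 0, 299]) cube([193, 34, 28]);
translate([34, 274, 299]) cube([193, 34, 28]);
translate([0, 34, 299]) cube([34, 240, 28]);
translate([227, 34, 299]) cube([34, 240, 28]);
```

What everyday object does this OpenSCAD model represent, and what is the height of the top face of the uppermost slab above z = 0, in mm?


A stool. The seat height is 429 mm.

A 261×308×27 slab at z = 402 on four corner posts — a stool. The seat top is 402 + 27 = 429 mm.


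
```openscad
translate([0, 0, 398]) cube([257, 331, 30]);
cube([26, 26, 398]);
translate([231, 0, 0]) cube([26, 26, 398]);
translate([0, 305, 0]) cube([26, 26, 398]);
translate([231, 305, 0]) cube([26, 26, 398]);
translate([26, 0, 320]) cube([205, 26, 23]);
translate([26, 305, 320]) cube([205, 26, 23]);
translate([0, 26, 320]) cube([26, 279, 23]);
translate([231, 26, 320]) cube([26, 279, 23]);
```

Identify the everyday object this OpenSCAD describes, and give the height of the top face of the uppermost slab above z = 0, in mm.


A stool. The seat height is 428 mm.

A 257×331×30 slab at z = 398 on four corner posts — a stool. The seat top is 398 + 30 = 428 mm.


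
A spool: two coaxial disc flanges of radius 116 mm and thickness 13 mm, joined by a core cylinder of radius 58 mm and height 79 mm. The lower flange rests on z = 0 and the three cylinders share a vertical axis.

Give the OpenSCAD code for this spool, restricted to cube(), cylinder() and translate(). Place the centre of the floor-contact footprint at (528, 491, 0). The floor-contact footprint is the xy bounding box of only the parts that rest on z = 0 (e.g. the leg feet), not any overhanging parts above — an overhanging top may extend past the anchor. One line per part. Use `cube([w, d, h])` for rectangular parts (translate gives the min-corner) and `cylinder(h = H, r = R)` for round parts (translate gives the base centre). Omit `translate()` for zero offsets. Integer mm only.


translate([528, 491, 0]) cylinder(h = 13, r = 116);
translate([528, 491, 13]) cylinder(h = 79, r = 58);
translate([528, 491, 92]) cylinder(h = 13, r = 116);


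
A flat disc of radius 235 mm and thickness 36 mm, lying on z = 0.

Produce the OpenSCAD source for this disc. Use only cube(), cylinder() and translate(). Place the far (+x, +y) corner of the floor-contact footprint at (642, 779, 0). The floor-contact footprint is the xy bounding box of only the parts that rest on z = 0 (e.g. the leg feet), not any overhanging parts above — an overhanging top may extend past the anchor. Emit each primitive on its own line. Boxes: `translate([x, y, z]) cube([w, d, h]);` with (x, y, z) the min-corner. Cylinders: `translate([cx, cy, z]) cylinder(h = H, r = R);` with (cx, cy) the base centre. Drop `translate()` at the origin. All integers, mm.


translate([407, 544, 0]) cylinder(h = 36, r = 235);


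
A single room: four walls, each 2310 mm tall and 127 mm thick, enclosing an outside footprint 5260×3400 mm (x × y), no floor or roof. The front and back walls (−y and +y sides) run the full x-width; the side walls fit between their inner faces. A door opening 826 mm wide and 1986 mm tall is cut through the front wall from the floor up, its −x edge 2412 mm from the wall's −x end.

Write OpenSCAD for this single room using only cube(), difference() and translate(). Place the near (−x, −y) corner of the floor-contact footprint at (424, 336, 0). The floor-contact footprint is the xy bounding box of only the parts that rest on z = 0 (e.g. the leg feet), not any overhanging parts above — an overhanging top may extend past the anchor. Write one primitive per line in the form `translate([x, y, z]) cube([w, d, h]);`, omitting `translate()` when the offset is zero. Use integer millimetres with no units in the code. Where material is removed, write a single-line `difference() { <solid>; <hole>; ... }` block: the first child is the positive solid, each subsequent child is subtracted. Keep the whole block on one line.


difference() { translate([424, 336, 0]) cube([5260, 127, 2310]); translate([2836, 336, 0]) cube([826, 127, 1986]); }
translate([424, 3609, 0]) cube([5260, 127, 2310]);
translate([424, 463, 0]) cube([127, 3146, 2310]);
translate([5557, 463, 0]) cube([127, 3146, 2310]);


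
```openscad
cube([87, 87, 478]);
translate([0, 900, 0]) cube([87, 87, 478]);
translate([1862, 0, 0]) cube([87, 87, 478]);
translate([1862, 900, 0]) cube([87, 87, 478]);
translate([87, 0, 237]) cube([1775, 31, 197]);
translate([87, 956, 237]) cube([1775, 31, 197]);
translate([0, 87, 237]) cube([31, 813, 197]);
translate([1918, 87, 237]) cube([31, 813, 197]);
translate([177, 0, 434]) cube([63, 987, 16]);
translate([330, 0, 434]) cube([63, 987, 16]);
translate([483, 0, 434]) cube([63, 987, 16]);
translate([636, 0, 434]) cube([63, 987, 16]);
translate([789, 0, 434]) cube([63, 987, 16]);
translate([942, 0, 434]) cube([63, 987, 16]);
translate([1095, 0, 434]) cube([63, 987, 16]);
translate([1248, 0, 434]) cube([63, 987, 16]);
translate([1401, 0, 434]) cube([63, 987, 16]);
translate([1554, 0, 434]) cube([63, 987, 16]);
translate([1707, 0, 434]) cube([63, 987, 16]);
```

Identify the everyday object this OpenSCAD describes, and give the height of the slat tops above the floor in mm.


A bed frame. The slat-top height is 450 mm.

Four posts, four rails, and a row of slats — a bed frame. Slats sit on the rails at z = 237 + 197 = 434; with slat thickness 16, the top is 450 mm.


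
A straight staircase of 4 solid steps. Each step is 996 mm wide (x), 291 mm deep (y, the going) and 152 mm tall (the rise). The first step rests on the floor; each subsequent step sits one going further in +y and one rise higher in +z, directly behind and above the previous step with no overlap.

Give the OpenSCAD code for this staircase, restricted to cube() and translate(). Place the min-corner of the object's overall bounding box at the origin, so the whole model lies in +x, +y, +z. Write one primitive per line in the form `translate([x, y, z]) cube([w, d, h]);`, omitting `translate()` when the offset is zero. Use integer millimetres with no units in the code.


cube([996, 291, 152]);
translate([0, 291, 152]) cube([996, 291, 152]);
translate([0, 582, 304]) cube([996, 291, 152]);
translate([0, 873, 456]) cube([996, 291, 152]);


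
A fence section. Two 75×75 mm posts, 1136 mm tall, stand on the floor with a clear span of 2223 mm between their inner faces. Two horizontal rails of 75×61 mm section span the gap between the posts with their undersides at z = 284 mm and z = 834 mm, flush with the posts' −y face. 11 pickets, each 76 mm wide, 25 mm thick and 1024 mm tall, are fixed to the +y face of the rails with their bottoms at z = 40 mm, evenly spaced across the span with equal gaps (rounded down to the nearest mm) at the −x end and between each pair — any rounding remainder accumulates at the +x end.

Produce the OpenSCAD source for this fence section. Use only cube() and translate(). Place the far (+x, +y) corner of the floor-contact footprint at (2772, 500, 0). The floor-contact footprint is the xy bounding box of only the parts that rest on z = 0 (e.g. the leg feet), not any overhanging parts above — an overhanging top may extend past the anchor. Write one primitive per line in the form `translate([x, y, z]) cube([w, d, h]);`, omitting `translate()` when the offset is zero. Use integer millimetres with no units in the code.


translate([399, 425, 0]) cube([75, 75, 1136]);
translate([2697, 425, 0]) cube([75, 75, 1136]);
translate([474, 425, 284]) cube([2223, 75, 61]);
translate([474, 425, 834]) cube([2223, 75, 61]);
translate([589, 500, 40]) cube([76, 25, 1024]);
translate([780, 500, 40]) cube([76, 25, 1024]);
translate([971, 500, 40]) cube([76, 25, 1024]);
translate([1162, 500, 40]) cube([76, 25, 1024]);
translate([1353, 500, 40]) cube([76, 25, 1024]);
translate([1544, 500, 40]) cube([76, 25, 1024]);
translate([1735, 500, 40]) cube([76, 25, 1024]);
translate([1926, 500, 40]) cube([76, 25, 1024]);
translate([2117, 500, 40]) cube([76, 25, 1024]);
translate([2308, 500, 40]) cube([76, 25, 1024]);
translate([2499, 500, 40]) cube([76, 25, 1024]);


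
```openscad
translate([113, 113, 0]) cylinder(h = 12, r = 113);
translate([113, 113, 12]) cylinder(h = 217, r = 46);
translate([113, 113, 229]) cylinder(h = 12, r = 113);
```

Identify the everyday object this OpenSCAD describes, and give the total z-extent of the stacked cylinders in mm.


A spool. The overall height is 241 mm.

Three coaxial cylinders, large–small–large — a spool. Two 12 mm flanges and a 217 mm core give 12 + 217 + 12 = 241 mm.


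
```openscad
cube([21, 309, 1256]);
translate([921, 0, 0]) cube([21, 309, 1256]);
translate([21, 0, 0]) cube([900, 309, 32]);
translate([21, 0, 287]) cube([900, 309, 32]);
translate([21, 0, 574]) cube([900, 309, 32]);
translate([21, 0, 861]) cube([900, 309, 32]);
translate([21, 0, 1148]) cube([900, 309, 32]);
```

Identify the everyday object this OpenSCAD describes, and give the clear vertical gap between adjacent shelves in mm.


A bookshelf. The clear shelf gap is 255 mm.

Two tall side panels with 5 horizontal boards between them — a bookshelf. The first two shelf undersides are at z = 0 and z = 287; with shelf thickness 32, the clear gap is 287 − 0 − 32 = 255 mm.


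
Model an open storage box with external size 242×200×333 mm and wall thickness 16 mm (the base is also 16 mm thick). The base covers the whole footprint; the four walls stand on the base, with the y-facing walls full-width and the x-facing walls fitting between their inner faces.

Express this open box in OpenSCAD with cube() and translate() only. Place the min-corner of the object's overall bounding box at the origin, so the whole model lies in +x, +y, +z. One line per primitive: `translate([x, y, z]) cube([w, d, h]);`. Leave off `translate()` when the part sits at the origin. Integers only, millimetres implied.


cube([242, 200, 16]);
translate([0, 0, 16]) cube([242, 16, 317]);
translate([0, 184, 16]) cube([242, 16, 317]);
translate([0, 16, 16]) cube([16, 168, 317]);
translate([226, 16, 16]) cube([16, 168, 317]);


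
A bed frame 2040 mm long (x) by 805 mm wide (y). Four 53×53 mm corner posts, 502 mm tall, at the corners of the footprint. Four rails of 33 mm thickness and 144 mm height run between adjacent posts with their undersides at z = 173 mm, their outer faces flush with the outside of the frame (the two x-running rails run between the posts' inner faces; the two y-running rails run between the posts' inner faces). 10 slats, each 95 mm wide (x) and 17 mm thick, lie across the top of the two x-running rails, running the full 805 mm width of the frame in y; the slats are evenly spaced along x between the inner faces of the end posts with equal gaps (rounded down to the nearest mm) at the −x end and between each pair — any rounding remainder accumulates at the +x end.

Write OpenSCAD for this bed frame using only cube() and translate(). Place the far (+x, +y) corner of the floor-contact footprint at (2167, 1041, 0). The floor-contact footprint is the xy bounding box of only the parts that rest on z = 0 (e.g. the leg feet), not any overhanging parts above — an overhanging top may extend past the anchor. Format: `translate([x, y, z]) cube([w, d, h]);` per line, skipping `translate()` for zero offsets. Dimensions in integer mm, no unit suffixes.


translate([127, 236, 0]) cube([53, 53, 502]);
translate([127, 988, 0]) cube([53, 53, 502]);
translate([2114, 236, 0]) cube([53, 53, 502]);
translate([2114, 988, 0]) cube([53, 53, 502]);
translate([180, 236, 173]) cube([1934, 33, 144]);
translate([180, 1008, 173]) cube([1934, 33, 144]);
translate([127, 289, 173]) cube([33, 699, 144]);
translate([2134, 289, 173]) cube([33, 699, 144]);
translate([269, 236, 317]) cube([95, 805, 17]);
translate([453, 236, 317]) cube([95, 805, 17]);
translate([637, 236, 317]) cube([95, 805, 17]);
translate([821, 236, 317]) cube([95, 805, 17]);
translate([1005, 236, 317]) cube([95, 805, 17]);
translate([1189, 236, 317]) cube([95, 805, 17]);
translate([1373, 236, 317]) cube([95, 805, 17]);
translate([1557, 236, 317]) cube([95, 805, 17]);
translate([1741, 236, 317]) cube([95, 805, 17]);
translate([1925, 236, 317]) cube([95, 805, 17]);


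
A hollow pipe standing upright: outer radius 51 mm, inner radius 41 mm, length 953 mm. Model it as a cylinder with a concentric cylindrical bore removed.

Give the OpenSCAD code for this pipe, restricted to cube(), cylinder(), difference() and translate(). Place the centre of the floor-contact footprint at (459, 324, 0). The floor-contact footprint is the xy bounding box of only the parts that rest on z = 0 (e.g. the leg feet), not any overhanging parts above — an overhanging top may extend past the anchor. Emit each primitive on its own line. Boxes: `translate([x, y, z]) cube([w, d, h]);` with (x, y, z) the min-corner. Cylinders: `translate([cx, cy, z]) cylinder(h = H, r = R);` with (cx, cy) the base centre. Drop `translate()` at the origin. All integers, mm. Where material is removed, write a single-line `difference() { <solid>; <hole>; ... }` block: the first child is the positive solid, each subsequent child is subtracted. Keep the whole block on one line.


difference() { translate([459, 324, 0]) cylinder(h = 953, r = 51); translate([459, 324, 0]) cylinder(h = 953, r = 41); }


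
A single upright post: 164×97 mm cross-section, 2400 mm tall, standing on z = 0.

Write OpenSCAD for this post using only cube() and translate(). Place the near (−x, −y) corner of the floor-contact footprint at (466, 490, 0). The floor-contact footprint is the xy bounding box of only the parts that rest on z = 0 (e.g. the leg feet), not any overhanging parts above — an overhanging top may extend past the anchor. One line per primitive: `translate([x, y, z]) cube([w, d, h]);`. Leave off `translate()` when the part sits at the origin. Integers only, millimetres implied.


translate([466, 490, 0]) cube([164, 97, 2400]);


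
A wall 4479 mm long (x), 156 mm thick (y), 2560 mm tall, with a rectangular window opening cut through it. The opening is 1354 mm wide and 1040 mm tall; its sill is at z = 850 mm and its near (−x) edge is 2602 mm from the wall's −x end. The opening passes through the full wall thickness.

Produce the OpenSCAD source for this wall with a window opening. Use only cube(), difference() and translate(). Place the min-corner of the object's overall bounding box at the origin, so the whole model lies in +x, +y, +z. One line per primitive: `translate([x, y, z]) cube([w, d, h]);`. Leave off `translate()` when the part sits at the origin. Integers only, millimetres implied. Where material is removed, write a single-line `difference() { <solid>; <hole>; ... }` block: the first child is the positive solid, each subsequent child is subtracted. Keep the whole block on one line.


difference() { cube([4479, 156, 2560]); translate([2602, 0, 850]) cube([1354, 156, 1040]); }


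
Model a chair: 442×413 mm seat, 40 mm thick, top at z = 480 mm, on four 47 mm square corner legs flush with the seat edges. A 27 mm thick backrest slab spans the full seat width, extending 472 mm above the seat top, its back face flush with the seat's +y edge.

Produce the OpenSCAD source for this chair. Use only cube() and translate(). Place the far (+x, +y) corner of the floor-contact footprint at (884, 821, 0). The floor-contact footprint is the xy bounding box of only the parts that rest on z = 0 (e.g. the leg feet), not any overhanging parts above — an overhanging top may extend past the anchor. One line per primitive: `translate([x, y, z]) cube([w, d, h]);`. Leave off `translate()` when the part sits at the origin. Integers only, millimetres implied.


translate([442, 408, 440]) cube([442, 413, 40]);
translate([442, 408, 0]) cube([47, 47, 440]);
translate([837, 408, 0]) cube([47, 47, 440]);
translate([442, 774, 0]) cube([47, 47, 440]);
translate([837, 774, 0]) cube([47, 47, 440]);
translate([442, 794, 480]) cube([442, 27, 472]);


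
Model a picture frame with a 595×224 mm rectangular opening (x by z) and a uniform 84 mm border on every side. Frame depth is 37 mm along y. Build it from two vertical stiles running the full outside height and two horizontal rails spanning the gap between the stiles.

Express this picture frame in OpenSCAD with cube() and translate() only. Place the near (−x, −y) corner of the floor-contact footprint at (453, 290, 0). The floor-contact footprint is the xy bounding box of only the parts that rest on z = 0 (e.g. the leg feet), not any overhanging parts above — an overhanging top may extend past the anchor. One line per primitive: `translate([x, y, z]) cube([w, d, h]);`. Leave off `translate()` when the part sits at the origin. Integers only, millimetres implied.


translate([453, 290, 0]) cube([84, 37, 392]);
translate([1132, 290, 0]) cube([84, 37, 392]);
translate([537, 290, 0]) cube([595, 37, 84]);
translate([537, 290, 308]) cube([595, 37, 84]);


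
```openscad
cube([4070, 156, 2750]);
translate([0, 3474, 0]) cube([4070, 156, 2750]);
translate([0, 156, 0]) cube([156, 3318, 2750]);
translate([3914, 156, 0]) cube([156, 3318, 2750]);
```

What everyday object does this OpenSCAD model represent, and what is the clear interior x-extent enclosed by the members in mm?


A house (or room) frame. The interior width is 3758 mm.

Four 2750 mm walls enclosing a rectangle with no floor or roof — a room or house frame. Outside width is 4070 mm and wall thickness is 156 mm, so the interior width is 4070 − 2 × 156 = 3758 mm.


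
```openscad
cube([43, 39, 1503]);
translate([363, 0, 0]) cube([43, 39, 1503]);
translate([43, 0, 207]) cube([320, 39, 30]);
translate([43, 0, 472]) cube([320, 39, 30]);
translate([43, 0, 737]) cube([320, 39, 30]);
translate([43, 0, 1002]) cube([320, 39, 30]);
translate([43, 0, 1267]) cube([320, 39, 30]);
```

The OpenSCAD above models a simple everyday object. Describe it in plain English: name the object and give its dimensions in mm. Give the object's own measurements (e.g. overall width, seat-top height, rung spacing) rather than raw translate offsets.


A straight ladder. Two 43×39 mm vertical rails, 1503 mm tall, stand 406 mm apart (outside-to-outside) with their front faces coplanar on the −y side. 5 rungs, each 39 mm deep and 30 mm tall, span between the inner faces of the rails, front faces flush with the rails. The lowest rung's underside is at z = 207 mm and rungs are spaced 265 mm apart (underside to underside).


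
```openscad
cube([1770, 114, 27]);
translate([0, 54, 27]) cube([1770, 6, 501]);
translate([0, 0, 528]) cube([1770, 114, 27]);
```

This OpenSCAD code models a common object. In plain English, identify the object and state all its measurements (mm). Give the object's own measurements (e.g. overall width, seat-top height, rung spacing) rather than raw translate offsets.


An I-beam lying along x, 1770 mm long. Overall section height 555 mm. Two flanges 114 mm wide (y) and 27 mm thick, one on the floor and one at the top; a web 6 mm thick runs between them, centred on the flange width.


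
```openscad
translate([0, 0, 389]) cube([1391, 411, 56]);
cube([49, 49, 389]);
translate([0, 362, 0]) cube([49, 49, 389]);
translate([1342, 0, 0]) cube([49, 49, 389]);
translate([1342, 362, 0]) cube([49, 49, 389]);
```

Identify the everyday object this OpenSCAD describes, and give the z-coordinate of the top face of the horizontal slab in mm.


A bench. The seat-top height is 445 mm.

A long slab on four corner posts — a bench. The slab sits at z = 389 with thickness 56, so the top is 389 + 56 = 445 mm.


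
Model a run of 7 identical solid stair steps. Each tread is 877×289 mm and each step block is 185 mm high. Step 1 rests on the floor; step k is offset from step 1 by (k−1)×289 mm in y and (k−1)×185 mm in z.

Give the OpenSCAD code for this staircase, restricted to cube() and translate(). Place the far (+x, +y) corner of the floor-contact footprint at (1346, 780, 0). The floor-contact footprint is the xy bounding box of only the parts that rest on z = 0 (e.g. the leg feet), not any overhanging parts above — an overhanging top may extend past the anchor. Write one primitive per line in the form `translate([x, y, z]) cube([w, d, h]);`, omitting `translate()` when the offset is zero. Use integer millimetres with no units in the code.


translate([469, 491, 0]) cube([877, 289, 185]);
translate([469, 780, 185]) cube([877, 289, 185]);
translate([469, 1069, 370]) cube([877, 289, 185]);
translate([469, 1358, 555]) cube([877, 289, 185]);
translate([469, 1647, 740]) cube([877, 289, 185]);
translate([469, 1936, 925]) cube([877, 289, 185]);
translate([469, 2225, 1110]) cube([877, 289, 185]);


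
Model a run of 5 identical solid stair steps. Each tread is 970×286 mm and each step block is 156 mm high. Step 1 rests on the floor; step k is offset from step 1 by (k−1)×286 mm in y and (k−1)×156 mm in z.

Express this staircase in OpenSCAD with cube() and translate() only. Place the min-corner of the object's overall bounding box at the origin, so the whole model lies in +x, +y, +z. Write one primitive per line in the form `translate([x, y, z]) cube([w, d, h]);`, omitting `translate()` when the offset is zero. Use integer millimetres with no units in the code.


cube([970, 286, 156]);
translate([0, 286, 156]) cube([970, 286, 156]);
translate([0, 572, 312]) cube([970, 286, 156]);
translate([0, 858, 468]) cube([970, 286, 156]);
translate([0, 1144, 624]) cube([970, 286, 156]);


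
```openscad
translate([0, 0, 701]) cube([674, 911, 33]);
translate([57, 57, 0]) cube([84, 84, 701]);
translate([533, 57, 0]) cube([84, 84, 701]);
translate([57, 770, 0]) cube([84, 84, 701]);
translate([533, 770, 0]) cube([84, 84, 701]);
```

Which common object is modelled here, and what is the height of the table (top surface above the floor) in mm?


A table. The table height is 734 mm.

A 674×911×33 slab sits at z = 701 on four 84 mm square posts — a table. The top surface is at 701 + 33 = 734 mm.


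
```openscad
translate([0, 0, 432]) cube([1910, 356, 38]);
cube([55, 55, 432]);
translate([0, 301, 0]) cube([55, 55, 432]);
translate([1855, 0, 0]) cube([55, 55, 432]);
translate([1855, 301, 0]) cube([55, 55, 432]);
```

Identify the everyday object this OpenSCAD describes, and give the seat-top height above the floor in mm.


A bench. The seat-top height is 470 mm.

A long slab on four corner posts — a bench. The slab sits at z = 432 with thickness 38, so the top is 432 + 38 = 470 mm.


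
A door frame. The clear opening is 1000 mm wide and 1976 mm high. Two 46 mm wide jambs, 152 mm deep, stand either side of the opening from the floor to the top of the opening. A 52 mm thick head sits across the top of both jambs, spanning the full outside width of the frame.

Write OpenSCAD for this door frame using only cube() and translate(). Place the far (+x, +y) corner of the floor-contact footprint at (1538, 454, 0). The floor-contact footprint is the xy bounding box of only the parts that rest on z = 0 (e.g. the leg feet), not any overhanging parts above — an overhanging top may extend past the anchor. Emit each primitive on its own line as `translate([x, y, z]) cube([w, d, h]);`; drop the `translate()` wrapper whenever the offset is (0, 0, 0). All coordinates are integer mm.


translate([446, 302, 0]) cube([46, 152, 1976]);
translate([1492, 302, 0]) cube([46, 152, 1976]);
translate([446, 302, 1976]) cube([1092, 152, 52]);


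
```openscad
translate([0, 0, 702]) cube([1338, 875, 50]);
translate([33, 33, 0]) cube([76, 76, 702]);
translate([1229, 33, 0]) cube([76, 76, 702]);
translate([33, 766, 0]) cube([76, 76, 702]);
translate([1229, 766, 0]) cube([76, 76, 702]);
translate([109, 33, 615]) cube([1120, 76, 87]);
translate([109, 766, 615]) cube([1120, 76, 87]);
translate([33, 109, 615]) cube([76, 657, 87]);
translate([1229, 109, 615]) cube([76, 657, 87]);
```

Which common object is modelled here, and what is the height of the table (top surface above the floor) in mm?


A table. The table height is 752 mm.

A 1338×875×50 slab sits at z = 702 on four 76 mm square posts — a table. The top surface is at 702 + 50 = 752 mm.


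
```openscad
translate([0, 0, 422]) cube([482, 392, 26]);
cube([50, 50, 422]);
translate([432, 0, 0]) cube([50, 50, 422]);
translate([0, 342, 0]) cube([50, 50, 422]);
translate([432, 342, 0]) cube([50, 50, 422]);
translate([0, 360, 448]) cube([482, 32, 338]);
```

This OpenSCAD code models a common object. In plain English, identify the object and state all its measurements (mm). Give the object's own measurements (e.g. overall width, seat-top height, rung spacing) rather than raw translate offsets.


A chair. The seat is a 482×392×26 mm slab with its top at z = 448 mm, on four 50×50 mm corner legs (flush with the seat edges, standing on z = 0). A flat backrest 32 mm thick, 338 mm tall, spans the full seat width and rises from the seat top along its +y edge, rear face flush with the rear of the seat.


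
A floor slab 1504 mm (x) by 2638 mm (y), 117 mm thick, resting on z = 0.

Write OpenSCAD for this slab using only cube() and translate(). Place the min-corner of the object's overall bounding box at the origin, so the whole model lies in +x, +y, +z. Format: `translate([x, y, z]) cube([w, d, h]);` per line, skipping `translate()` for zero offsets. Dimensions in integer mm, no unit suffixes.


cube([1504, 2638, 117]);


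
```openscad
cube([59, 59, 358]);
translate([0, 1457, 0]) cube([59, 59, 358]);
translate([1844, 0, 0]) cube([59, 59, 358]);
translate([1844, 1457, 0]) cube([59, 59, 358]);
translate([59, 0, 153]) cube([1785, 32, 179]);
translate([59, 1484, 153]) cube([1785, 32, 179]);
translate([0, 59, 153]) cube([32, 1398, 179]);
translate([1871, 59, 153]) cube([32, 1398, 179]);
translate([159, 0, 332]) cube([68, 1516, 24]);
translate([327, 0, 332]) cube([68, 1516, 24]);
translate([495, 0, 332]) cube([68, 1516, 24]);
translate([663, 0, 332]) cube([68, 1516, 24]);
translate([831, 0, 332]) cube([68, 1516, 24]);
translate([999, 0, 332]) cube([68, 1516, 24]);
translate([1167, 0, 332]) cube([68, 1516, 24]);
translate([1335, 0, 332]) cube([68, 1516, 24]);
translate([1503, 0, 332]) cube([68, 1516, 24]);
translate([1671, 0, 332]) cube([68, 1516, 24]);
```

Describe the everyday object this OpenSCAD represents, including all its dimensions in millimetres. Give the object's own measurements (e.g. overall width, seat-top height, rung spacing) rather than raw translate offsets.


A bed frame 1903 mm long (x) by 1516 mm wide (y). Four 59×59 mm corner posts, 358 mm tall, at the corners of the footprint. Four rails of 32 mm thickness and 179 mm height run between adjacent posts with their undersides at z = 153 mm, their outer faces flush with the outside of the frame (the two x-running rails run between the posts' inner faces; the two y-running rails run between the posts' inner faces). 10 slats, each 68 mm wide (x) and 24 mm thick, lie across the top of the two x-running rails, running the full 1516 mm width of the frame in y; along x they sit between the end posts with a 100 mm gap after the −x posts and between neighbouring slats, leaving 105 mm before the +x posts.


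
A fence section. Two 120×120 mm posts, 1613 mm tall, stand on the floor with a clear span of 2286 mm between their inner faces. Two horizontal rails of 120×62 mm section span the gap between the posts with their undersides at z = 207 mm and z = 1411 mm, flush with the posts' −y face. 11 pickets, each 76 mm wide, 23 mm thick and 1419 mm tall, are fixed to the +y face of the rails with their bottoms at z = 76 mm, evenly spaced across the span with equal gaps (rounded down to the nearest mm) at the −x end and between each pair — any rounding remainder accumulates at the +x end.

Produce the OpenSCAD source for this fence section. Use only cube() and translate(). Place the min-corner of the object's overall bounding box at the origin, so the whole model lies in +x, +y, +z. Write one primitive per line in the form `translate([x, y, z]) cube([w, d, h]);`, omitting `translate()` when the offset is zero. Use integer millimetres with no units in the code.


cube([120, 120, 1613]);
translate([2406, 0, 0]) cube([120, 120, 1613]);
translate([120, 0, 207]) cube([2286, 120, 62]);
translate([120, 0, 1411]) cube([2286, 120, 62]);
translate([240, 120, 76]) cube([76, 23, 1419]);
translate([436, 120, 76]) cube([76, 23, 1419]);
translate([632, 120, 76]) cube([76, 23, 1419]);
translate([828, 120, 76]) cube([76, 23, 1419]);
translate([1024, 120, 76]) cube([76, 23, 1419]);
translate([1220, 120, 76]) cube([76, 23, 1419]);
translate([1416, 120, 76]) cube([76, 23, 1419]);
translate([1612, 120, 76]) cube([76, 23, 1419]);
translate([1808, 120, 76]) cube([76, 23, 1419]);
translate([2004, 120, 76]) cube([76, 23, 1419]);
translate([2200, 120, 76]) cube([76, 23, 1419]);


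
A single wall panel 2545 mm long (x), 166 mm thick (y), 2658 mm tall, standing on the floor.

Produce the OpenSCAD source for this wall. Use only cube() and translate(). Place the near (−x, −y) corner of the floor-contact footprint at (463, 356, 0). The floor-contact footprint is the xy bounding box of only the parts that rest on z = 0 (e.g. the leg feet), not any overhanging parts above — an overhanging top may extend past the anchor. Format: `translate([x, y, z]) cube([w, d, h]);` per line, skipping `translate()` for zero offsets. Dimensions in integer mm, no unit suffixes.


translate([463, 356, 0]) cube([2545, 166, 2658]);


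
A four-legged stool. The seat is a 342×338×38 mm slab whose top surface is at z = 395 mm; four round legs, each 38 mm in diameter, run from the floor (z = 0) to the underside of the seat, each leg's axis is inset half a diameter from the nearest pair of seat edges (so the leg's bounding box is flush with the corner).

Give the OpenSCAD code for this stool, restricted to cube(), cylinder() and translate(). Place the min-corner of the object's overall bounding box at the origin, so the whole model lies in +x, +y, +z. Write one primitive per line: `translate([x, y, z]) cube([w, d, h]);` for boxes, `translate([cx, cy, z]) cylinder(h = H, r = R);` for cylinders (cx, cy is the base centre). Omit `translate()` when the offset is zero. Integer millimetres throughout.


// leg_h = 395 - 38 = 357
translate([0, 0, 357]) cube([342, 338, 38]);
translate([19, 19, 0]) cylinder(h = 357, r = 19);
translate([323, 19, 0]) cylinder(h = 357, r = 19);
translate([19, 319, 0]) cylinder(h = 357, r = 19);
translate([323, 319, 0]) cylinder(h = 357, r = 19);


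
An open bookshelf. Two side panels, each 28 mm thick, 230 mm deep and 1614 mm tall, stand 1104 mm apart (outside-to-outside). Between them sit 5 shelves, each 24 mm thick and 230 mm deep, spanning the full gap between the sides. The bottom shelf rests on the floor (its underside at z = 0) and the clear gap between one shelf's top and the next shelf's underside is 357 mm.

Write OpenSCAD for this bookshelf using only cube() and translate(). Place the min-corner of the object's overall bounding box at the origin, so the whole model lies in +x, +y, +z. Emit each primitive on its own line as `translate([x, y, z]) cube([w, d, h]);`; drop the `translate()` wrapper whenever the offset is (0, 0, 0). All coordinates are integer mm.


cube([28, 230, 1614]);
translate([1076, 0, 0]) cube([28, 230, 1614]);
translate([28, 0, 0]) cube([1048, 230, 24]);
translate([28, 0, 381]) cube([1048, 230, 24]);
translate([28, 0, 762]) cube([1048, 230, 24]);
translate([28, 0, 1143]) cube([1048, 230, 24]);
translate([28, 0, 1524]) cube([1048, 230, 24]);


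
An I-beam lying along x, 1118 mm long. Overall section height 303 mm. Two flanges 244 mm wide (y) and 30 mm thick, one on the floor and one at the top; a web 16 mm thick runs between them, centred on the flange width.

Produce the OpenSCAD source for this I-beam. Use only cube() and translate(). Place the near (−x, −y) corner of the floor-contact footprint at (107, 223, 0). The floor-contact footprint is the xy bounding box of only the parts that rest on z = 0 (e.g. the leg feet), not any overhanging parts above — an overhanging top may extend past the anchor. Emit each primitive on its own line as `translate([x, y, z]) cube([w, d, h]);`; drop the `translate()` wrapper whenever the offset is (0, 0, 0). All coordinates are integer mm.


translate([107, 223, 0]) cube([1118, 244, 30]);
translate([107, 337, 30]) cube([1118, 16, 243]);
translate([107, 223, 273]) cube([1118, 244, 30]);


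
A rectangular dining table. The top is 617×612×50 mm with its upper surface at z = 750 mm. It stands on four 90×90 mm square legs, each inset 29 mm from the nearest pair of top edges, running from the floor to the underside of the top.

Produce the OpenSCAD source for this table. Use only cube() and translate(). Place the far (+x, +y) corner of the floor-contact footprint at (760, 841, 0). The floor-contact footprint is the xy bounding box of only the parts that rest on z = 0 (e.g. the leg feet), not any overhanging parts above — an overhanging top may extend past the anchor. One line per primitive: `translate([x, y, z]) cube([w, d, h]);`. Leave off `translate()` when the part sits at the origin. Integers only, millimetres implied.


translate([172, 258, 700]) cube([617, 612, 50]);
translate([201, 287, 0]) cube([90, 90, 700]);
translate([670, 287, 0]) cube([90, 90, 700]);
translate([201, 751, 0]) cube([90, 90, 700]);
translate([670, 751, 0]) cube([90, 90, 700]);


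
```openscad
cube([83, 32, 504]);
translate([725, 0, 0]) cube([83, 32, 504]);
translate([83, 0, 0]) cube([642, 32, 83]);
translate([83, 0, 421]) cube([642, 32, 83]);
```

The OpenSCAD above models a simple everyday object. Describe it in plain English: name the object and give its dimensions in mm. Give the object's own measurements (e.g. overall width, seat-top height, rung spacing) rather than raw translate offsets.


A rectangular picture frame lying in the x–z plane (depth along y). The opening is 642 mm wide (x) by 338 mm tall (z), surrounded by a border 83 mm wide on all four sides. The frame is 32 mm deep and is made of two full-height vertical stiles with two horizontal rails fitted between them.


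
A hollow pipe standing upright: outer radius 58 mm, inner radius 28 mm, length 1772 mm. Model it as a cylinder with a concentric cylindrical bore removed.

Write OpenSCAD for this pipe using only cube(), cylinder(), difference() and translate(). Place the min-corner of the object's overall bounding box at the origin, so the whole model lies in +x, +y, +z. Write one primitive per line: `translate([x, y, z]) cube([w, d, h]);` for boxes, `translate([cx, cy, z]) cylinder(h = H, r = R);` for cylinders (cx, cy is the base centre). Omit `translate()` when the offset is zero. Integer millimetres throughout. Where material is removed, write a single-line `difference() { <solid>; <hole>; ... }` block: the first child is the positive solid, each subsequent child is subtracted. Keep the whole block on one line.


difference() { translate([58, 58, 0]) cylinder(h = 1772, r = 58); translate([58, 58, 0]) cylinder(h = 1772, r = 28); }


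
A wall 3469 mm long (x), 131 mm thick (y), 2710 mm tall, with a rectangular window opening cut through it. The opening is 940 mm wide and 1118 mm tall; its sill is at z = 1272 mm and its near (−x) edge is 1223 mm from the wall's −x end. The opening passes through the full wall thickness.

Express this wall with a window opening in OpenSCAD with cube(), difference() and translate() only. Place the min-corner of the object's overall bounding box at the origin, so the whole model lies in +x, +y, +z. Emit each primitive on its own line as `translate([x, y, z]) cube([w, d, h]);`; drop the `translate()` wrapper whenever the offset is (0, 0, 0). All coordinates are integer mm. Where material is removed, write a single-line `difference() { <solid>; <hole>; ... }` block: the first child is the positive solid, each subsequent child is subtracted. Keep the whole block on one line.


difference() { cube([3469, 131, 2710]); translate([1223, 0, 1272]) cube([940, 131, 1118]); }


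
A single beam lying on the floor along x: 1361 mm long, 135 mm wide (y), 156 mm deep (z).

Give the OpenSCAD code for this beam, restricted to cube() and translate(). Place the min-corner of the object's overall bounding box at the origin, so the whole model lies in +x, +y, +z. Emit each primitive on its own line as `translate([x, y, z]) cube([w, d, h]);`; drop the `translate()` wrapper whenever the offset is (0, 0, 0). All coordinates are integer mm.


cube([1361, 135, 156]);
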